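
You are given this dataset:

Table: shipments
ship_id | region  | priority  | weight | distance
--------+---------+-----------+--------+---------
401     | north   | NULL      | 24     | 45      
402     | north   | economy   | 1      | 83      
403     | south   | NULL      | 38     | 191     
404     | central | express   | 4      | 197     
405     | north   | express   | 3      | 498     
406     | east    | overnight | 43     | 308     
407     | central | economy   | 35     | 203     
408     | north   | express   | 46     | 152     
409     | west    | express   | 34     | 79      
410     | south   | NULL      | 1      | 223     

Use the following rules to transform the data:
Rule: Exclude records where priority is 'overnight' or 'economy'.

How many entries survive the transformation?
7

Step 1: Count records to exclude
  - 1 (overnight) + 2 (economy) = 3 records
Step 2: Total records: 10
Step 3: Remaining = 10 - 3 = 7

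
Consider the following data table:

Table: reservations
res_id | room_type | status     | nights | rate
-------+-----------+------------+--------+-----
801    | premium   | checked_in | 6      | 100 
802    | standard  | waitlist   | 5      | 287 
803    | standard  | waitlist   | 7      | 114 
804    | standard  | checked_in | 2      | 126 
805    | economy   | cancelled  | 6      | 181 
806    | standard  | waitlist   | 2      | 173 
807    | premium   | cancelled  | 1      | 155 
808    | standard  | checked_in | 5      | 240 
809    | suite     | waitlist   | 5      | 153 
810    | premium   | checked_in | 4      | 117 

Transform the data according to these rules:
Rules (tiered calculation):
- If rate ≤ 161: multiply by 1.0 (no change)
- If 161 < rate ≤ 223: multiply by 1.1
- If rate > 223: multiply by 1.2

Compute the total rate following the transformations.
1786.8

Step 1: Tier 1 (rate ≤ 161): 6 records, sum = 765 × 1.0 = 765.0
Step 2: Tier 2 (161 < rate ≤ 223): 2 records, sum = 354 × 1.1 = 389.4
Step 3: Tier 3 (rate > 223): 2 records, sum = 527 × 1.2 = 632.4
Step 4: Final sum = 765.0 + 389.4 + 632.4 = 1786.8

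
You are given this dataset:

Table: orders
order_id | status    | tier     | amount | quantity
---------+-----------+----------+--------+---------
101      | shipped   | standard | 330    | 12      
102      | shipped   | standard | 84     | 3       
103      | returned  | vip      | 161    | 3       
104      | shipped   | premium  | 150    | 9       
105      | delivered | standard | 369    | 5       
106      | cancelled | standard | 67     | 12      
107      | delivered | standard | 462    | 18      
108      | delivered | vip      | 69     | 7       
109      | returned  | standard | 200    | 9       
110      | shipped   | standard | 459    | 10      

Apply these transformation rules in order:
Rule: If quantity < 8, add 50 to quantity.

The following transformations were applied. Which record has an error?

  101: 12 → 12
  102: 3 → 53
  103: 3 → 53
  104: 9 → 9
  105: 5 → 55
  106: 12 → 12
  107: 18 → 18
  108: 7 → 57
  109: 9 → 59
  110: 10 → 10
Record 109 has an error. The correct transformed value should be 9, not 59.

Step 1: Check each record against the rule
Step 2: Record 109 has quantity = 9
Step 3: Since 9 >= 8, the bonus should not have been applied
Step 4: Correct value = 9, but claimed value = 59
Conclusion: Record 109 has the error.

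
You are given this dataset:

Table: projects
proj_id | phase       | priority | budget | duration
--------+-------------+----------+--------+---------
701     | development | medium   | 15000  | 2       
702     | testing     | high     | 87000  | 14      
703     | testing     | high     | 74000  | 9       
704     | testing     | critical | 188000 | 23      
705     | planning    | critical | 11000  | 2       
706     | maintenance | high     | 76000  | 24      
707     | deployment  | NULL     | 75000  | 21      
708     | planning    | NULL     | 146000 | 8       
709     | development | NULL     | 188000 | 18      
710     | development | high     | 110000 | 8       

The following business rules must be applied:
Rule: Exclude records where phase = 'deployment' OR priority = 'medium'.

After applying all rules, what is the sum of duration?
106

Step 1: Find records where phase = 'deployment' OR priority = 'medium'
Step 2: 2 records match, summing to 23
Step 3: Original sum: 129
Step 4: Remaining sum = 129 - 23 = 106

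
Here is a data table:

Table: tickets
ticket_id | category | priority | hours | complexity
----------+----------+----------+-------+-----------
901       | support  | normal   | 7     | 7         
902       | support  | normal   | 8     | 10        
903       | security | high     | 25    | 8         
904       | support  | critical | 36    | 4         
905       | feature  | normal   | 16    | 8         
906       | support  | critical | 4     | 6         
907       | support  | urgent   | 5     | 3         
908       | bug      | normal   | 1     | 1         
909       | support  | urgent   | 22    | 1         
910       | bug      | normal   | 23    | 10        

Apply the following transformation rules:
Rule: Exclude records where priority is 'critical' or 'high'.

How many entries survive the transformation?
7

Step 1: Count records to exclude
  - 2 (critical) + 1 (high) = 3 records
Step 2: Total records: 10
Step 3: Remaining = 10 - 3 = 7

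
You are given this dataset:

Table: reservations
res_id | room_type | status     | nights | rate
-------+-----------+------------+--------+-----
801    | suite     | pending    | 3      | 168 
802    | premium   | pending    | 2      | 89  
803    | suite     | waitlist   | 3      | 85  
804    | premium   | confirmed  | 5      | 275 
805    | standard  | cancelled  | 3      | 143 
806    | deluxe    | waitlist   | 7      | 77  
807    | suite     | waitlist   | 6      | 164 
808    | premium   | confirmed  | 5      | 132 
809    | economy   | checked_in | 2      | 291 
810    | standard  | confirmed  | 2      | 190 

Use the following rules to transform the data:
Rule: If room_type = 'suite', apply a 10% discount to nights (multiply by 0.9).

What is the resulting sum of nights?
36.8

Step 1: Records with room_type = 'suite' have total nights = 12
Step 2: Apply multiplier: 12 × 0.9 = 10.8
Step 3: Other records total: 26
Step 4: Final sum = 10.8 + 26 = 36.8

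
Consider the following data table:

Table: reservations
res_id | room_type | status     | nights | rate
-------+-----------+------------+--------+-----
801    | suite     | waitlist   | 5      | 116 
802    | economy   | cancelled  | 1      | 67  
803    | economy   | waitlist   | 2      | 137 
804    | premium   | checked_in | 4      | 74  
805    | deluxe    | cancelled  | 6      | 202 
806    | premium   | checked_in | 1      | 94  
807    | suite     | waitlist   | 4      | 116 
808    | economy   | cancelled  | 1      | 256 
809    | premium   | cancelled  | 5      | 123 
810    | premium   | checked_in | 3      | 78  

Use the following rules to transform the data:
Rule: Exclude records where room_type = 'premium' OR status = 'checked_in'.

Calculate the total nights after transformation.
19

Step 1: Find records where room_type = 'premium' OR status = 'checked_in'
Step 2: 4 records match, summing to 13
Step 3: Original sum: 32
Step 4: Remaining sum = 32 - 13 = 19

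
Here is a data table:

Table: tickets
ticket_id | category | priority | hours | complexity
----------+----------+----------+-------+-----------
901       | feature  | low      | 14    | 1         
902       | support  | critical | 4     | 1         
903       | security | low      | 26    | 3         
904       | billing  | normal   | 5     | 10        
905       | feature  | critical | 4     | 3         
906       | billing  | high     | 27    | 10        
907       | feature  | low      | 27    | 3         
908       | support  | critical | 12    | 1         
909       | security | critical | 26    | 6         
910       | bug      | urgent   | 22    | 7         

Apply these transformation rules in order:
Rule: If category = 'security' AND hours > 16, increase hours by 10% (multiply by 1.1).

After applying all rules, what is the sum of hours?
172.2

Step 1: Find records where category = 'security' AND hours > 16
Step 2: 2 records match, summing to 52
Step 3: After multiplier: 52 × 1.1 = 57.2
Step 4: Unaffected records sum: 115
Step 5: Final sum = 57.2 + 115 = 172.2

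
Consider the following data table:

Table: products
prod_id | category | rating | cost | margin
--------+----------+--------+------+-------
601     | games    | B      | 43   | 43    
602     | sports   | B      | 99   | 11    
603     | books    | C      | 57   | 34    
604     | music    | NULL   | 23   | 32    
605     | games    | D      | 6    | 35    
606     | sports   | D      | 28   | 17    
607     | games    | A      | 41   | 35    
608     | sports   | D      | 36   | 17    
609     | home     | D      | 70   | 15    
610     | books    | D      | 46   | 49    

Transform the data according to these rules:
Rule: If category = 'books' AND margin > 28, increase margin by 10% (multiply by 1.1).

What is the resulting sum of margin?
296.3

Step 1: Find records where category = 'books' AND margin > 28
Step 2: 2 records match, summing to 83
Step 3: After multiplier: 83 × 1.1 = 91.3
Step 4: Unaffected records sum: 205
Step 5: Final sum = 91.3 + 205 = 296.3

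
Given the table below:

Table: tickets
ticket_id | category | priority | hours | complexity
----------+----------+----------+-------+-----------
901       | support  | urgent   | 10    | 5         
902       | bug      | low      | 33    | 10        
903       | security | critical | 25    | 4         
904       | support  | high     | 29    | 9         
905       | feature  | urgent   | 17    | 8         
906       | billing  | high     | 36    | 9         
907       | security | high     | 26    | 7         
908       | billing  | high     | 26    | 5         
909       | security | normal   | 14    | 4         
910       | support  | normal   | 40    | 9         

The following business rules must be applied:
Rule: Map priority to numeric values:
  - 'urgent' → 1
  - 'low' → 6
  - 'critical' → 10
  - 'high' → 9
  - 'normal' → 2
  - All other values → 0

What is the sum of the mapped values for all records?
58

Step 1: Apply mapping to each record
Step 2: Count by status:
  'urgent': 2 records × 1 = 2
  'low': 1 records × 6 = 6
  'critical': 1 records × 10 = 10
  'high': 4 records × 9 = 36
  'normal': 2 records × 2 = 4
Step 3: Sum all mapped values = 58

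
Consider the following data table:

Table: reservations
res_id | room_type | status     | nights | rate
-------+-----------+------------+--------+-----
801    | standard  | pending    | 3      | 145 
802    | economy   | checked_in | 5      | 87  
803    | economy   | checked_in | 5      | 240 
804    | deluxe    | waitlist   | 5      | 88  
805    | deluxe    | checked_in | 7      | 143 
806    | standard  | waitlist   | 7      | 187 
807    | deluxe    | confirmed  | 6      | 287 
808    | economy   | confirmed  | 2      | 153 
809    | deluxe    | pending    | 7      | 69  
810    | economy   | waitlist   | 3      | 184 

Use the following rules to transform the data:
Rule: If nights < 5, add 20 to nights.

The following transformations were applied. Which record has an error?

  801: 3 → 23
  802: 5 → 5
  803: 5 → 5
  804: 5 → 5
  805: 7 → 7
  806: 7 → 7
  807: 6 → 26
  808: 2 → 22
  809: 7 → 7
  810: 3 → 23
Record 807 has an error. The correct transformed value should be 6, not 26.

Step 1: Check each record against the rule
Step 2: Record 807 has nights = 6
Step 3: Since 6 >= 5, the bonus should not have been applied
Step 4: Correct value = 6, but claimed value = 26
Conclusion: Record 807 has the error.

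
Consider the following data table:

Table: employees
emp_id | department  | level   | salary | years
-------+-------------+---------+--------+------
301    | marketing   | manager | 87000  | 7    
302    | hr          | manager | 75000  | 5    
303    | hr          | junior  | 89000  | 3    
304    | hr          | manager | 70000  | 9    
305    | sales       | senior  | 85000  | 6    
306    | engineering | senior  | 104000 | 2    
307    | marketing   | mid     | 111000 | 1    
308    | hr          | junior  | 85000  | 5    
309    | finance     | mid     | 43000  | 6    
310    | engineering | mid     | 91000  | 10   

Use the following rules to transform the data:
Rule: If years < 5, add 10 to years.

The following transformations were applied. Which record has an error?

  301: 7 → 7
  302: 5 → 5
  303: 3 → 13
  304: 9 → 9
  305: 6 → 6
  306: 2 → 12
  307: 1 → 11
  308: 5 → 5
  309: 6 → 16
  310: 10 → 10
Record 309 has an error. The correct transformed value should be 6, not 16.

Step 1: Check each record against the rule
Step 2: Record 309 has years = 6
Step 3: Since 6 >= 5, the bonus should not have been applied
Step 4: Correct value = 6, but claimed value = 16
Conclusion: Record 309 has the error.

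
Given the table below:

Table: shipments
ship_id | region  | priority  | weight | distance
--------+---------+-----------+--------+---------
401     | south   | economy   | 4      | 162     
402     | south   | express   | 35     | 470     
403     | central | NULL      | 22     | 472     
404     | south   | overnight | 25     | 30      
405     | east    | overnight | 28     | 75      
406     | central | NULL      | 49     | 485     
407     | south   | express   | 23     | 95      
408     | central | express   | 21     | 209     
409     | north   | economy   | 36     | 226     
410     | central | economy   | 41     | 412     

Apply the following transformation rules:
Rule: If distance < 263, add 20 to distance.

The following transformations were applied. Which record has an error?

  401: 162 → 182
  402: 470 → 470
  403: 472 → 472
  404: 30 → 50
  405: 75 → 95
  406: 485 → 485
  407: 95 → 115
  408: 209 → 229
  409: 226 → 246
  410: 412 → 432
Record 410 has an error. The correct transformed value should be 412, not 432.

Step 1: Check each record against the rule
Step 2: Record 410 has distance = 412
Step 3: Since 412 >= 263, the bonus should not have been applied
Step 4: Correct value = 412, but claimed value = 432
Conclusion: Record 410 has the error.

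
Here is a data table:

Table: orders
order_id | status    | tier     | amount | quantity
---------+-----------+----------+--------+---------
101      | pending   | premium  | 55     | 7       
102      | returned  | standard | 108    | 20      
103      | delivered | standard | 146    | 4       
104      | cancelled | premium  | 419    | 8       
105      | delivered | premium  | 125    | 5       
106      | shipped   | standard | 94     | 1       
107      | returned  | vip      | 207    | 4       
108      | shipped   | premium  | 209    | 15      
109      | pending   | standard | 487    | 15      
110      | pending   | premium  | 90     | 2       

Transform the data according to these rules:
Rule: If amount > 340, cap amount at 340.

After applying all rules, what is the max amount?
340

Step 1: Original maximum amount = 487
Step 2: Apply cap at 340
Step 3: 2 records had amount > 340 and were capped
Step 4: Maximum after transformation = 340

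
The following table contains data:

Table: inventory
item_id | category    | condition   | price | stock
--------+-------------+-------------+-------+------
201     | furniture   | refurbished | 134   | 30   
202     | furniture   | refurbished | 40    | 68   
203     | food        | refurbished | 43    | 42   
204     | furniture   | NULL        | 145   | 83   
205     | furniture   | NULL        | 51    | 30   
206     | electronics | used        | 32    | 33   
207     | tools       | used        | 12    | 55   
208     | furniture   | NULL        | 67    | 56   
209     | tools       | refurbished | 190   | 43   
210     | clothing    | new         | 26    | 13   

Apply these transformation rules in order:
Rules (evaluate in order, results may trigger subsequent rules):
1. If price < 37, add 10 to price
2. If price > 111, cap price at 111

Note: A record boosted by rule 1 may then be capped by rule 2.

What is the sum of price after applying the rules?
634

Step 1: Apply rule 1 to records with price < 37
  - 3 records get bonus of 10
  - Of these, 0 records then exceed 111 and get capped
Step 2: Apply rule 2 to records with price > 111
  - 3 records (original) are capped
Step 3: Calculate final sum = 634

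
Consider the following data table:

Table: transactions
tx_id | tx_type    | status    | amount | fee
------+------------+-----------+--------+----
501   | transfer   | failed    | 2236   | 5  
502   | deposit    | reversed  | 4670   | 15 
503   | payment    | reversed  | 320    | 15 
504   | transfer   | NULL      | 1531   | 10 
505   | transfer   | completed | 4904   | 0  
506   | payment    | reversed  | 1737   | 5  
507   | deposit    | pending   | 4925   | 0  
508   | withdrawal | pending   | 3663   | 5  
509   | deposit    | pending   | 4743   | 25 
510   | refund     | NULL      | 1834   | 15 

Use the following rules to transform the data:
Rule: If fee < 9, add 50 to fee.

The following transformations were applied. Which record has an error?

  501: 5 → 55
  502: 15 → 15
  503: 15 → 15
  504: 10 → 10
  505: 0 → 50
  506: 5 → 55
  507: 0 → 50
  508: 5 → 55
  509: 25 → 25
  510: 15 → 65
Record 510 has an error. The correct transformed value should be 15, not 65.

Step 1: Check each record against the rule
Step 2: Record 510 has fee = 15
Step 3: Since 15 >= 9, the bonus should not have been applied
Step 4: Correct value = 15, but claimed value = 65
Conclusion: Record 510 has the error.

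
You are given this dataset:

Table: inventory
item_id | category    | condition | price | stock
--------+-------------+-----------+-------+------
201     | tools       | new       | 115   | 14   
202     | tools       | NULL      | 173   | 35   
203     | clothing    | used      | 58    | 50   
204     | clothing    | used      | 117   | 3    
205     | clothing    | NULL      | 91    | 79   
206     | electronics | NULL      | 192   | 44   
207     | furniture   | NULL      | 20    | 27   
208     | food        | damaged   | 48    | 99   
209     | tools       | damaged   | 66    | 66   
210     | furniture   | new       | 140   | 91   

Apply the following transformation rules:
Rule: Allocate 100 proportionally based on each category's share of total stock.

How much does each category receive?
clothing: 25.98, electronics: 8.66, food: 19.49, furniture: 23.23, tools: 22.64

Step 1: Calculate total stock = 508
Step 2: Calculate each category's proportion:
  clothing: 132/508 = 25.98% → 25.98
  electronics: 44/508 = 8.66% → 8.66
  food: 99/508 = 19.49% → 19.49
  furniture: 118/508 = 23.23% → 23.23
  tools: 115/508 = 22.64% → 22.64
Step 3: Verify: sum of allocations ≈ 100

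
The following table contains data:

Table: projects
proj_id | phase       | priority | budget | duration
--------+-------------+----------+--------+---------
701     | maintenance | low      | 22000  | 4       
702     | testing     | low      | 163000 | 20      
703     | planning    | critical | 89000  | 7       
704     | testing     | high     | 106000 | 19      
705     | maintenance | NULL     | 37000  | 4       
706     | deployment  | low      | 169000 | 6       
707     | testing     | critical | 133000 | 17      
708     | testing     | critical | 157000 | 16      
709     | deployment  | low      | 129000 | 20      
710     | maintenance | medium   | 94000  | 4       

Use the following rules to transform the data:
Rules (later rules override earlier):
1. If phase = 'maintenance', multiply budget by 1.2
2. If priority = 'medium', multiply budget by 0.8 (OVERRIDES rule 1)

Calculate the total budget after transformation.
1092000.0

Step 1: Rule 2 takes priority for records with priority = 'medium'
  - 1 records: 94000 × 0.8 = 75200.0
Step 2: Rule 1 applies to remaining records with phase = 'maintenance'
  - 2 records: 59000 × 1.2 = 70800.0
Step 3: Other records unchanged: 946000
Step 4: Final sum = 75200.0 + 70800.0 + 946000 = 1092000.0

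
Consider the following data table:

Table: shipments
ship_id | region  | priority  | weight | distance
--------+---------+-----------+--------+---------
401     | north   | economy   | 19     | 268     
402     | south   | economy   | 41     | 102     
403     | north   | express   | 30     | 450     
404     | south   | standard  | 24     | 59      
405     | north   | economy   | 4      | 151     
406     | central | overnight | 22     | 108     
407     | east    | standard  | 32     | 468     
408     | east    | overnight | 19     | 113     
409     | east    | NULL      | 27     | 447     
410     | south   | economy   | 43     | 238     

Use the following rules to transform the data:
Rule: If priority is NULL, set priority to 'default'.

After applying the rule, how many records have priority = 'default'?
1

Step 1: Count records where priority IS NULL
Step 2: Found 1 records with NULL priority
Step 3: These records will have priority set to 'default'
Step 4: Records already having priority = 'default': 0
Step 5: Answer: 1 + 0 = 1 records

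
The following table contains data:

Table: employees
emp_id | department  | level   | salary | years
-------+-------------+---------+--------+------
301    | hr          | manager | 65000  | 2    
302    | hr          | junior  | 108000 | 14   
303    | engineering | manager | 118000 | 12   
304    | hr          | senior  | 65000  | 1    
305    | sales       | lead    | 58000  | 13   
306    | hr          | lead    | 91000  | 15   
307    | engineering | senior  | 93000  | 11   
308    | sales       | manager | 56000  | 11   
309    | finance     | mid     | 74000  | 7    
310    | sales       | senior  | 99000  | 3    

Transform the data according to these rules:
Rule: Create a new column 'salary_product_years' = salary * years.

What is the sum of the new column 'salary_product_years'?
7696000

Step 1: For each record, compute salary * years
Example calculations:
  65000 * 2 = 130000
  108000 * 14 = 1512000
  118000 * 12 = 1416000
  ...
Step 2: Sum all derived values
Step 3: Total = 7696000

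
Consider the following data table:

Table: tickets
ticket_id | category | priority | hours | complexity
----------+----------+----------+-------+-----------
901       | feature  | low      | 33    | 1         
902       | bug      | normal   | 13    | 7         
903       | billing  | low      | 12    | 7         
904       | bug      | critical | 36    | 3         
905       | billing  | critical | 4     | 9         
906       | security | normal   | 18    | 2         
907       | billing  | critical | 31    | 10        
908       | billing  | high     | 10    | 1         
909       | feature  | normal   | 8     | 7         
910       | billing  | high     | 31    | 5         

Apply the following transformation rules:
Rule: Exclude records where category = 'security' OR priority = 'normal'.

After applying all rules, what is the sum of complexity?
36

Step 1: Find records where category = 'security' OR priority = 'normal'
Step 2: 3 records match, summing to 16
Step 3: Original sum: 52
Step 4: Remaining sum = 52 - 16 = 36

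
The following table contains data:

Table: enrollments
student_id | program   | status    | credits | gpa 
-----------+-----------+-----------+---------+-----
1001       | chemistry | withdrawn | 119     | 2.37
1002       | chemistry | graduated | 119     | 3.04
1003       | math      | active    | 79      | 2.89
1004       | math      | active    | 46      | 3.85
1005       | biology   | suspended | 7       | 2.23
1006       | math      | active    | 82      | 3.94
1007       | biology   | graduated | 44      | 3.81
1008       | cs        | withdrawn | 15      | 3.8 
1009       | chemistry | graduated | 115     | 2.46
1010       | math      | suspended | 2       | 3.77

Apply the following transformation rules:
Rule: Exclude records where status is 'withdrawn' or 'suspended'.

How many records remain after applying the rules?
6

Step 1: Count records to exclude
  - 2 (withdrawn) + 2 (suspended) = 4 records
Step 2: Total records: 10
Step 3: Remaining = 10 - 4 = 6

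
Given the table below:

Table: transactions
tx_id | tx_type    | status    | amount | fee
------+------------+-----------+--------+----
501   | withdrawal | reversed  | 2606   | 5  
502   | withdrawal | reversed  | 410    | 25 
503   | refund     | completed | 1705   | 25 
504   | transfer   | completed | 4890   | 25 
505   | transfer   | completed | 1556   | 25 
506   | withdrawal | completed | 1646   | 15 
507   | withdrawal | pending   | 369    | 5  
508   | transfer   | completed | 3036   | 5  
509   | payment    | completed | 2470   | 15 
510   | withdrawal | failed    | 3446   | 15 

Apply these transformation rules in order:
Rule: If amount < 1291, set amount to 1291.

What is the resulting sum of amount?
23937

Step 1: 2 records have amount < 1291
Step 2: These records originally summed to 779
Step 3: After setting to minimum: 2 × 1291 = 2582
Step 4: Unaffected records sum: 21355
Step 5: Final sum = 2582 + 21355 = 23937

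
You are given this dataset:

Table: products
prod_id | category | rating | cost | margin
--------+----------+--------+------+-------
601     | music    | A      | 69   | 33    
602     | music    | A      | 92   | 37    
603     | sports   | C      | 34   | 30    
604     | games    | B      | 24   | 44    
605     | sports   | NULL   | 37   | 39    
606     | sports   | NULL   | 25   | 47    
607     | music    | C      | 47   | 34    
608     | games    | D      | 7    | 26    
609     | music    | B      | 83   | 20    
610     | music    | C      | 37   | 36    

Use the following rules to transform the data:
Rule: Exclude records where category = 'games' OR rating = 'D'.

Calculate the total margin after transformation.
276

Step 1: Find records where category = 'games' OR rating = 'D'
Step 2: 2 records match, summing to 70
Step 3: Original sum: 346
Step 4: Remaining sum = 346 - 70 = 276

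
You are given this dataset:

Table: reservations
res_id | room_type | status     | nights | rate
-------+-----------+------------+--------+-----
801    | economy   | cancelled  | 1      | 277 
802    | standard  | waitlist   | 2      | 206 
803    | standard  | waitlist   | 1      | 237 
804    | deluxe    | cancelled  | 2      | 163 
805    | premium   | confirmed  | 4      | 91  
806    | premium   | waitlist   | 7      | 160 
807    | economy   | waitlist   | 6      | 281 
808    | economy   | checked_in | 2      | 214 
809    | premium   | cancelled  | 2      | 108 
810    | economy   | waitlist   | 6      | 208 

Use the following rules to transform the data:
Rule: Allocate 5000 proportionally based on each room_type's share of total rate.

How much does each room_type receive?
deluxe: 419.02, economy: 2519.28, premium: 922.88, standard: 1138.82

Step 1: Calculate total rate = 1945
Step 2: Calculate each room_type's proportion:
  deluxe: 163/1945 = 8.38% → 419.02
  economy: 980/1945 = 50.39% → 2519.28
  premium: 359/1945 = 18.46% → 922.88
  standard: 443/1945 = 22.78% → 1138.82
Step 3: Verify: sum of allocations ≈ 5000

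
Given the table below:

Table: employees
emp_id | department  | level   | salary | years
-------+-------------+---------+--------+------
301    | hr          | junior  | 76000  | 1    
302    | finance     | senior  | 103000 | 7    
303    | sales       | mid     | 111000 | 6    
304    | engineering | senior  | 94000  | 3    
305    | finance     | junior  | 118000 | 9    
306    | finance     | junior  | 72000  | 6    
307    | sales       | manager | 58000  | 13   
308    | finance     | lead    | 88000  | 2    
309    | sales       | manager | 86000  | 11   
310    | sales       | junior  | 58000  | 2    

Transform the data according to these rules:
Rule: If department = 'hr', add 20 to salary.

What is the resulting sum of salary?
864020

Step 1: Count records where department = 'hr': 1
Step 2: Total bonus added: 1 × 20 = 20
Step 3: Original sum of salary: 864000
Step 4: Final sum = 864000 + 20 = 864020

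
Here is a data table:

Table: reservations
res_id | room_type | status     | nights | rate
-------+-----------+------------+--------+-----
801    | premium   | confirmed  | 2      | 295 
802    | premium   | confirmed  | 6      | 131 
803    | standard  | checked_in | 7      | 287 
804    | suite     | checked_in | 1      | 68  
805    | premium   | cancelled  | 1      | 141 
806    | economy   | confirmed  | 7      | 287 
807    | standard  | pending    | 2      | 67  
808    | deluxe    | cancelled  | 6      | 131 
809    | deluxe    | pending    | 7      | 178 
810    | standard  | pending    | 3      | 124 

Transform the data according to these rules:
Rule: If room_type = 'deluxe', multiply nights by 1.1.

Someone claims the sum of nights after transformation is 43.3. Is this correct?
Yes, the result is correct.

Step 1: Calculate the correct sum after transformation
Step 2: Apply multiplier 1.1 to records where room_type = 'deluxe'
Step 3: Correct result = 43.3
Step 4: Claimed result = 43.3
Step 5: 43.3 = 43.3 ✓
Conclusion: The claimed result is correct.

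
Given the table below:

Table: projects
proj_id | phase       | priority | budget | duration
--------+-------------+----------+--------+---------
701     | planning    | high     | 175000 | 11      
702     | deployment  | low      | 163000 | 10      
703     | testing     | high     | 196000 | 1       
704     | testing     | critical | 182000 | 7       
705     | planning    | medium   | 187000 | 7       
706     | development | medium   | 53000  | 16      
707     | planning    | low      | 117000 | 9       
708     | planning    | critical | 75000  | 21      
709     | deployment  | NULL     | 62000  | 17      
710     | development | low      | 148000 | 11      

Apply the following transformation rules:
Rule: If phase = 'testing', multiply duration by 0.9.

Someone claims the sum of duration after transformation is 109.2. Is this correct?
Yes, the result is correct.

Step 1: Calculate the correct sum after transformation
Step 2: Apply multiplier 0.9 to records where phase = 'testing'
Step 3: Correct result = 109.2
Step 4: Claimed result = 109.2
Step 5: 109.2 = 109.2 ✓
Conclusion: The claimed result is correct.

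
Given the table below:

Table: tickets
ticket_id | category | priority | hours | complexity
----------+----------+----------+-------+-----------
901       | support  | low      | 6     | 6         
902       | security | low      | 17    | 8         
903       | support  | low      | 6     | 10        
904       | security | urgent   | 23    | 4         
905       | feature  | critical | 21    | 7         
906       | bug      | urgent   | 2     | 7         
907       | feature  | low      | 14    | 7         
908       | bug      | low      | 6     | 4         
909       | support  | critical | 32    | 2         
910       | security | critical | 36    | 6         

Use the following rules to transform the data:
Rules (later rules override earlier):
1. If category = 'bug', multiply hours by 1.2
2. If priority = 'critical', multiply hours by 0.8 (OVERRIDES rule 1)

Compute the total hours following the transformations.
146.8

Step 1: Rule 2 takes priority for records with priority = 'critical'
  - 3 records: 89 × 0.8 = 71.2
Step 2: Rule 1 applies to remaining records with category = 'bug'
  - 2 records: 8 × 1.2 = 9.6
Step 3: Other records unchanged: 66
Step 4: Final sum = 71.2 + 9.6 + 66 = 146.8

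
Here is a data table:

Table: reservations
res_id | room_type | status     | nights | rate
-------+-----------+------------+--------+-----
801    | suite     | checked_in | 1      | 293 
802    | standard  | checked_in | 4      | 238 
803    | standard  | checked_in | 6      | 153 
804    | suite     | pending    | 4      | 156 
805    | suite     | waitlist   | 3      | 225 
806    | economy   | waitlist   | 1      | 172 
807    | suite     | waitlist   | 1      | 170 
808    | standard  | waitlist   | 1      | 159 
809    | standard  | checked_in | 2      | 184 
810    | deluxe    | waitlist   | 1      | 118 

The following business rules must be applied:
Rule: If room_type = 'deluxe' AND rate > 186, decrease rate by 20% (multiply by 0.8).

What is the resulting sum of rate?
1868

Step 1: Find records where room_type = 'deluxe' AND rate > 186
Step 2: 0 records match, summing to 0
Step 3: After multiplier: 0 × 0.8 = 0.0
Step 4: Unaffected records sum: 1868
Step 5: Final sum = 0.0 + 1868 = 1868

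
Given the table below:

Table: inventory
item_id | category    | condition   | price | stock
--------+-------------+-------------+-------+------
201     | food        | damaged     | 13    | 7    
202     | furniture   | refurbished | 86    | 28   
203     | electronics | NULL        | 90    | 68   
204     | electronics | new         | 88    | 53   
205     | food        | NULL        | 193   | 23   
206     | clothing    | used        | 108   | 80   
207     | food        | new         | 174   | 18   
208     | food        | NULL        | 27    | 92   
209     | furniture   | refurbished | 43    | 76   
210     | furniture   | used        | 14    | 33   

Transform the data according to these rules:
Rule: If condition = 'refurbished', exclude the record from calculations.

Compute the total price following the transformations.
707

Step 1: Identify records where condition = 'refurbished'
Step 2: The excluded records sum to 129
Step 3: Original total price = 836
Step 4: Remaining total = 836 - 129 = 707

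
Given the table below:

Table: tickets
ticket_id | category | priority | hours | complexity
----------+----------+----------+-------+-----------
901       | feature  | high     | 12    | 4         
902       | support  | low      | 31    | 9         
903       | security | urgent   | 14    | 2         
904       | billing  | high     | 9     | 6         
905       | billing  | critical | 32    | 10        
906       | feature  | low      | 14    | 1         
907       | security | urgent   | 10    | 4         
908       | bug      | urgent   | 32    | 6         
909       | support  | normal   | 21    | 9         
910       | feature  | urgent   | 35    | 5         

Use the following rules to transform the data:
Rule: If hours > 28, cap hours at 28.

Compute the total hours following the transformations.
192

Step 1: 4 records have hours > 28
Step 2: These records originally summed to 130
Step 3: After capping: 4 × 28 = 112
Step 4: Unaffected records sum: 80
Step 5: Final sum = 112 + 80 = 192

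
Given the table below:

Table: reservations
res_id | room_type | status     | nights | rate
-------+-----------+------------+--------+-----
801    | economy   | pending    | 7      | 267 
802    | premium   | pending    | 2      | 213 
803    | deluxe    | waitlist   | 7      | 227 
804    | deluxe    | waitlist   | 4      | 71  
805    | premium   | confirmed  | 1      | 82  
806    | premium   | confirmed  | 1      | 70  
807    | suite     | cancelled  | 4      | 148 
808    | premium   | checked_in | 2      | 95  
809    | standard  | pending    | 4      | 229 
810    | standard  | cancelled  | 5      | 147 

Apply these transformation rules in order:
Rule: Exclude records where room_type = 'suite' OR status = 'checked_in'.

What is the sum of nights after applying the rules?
31

Step 1: Find records where room_type = 'suite' OR status = 'checked_in'
Step 2: 2 records match, summing to 6
Step 3: Original sum: 37
Step 4: Remaining sum = 37 - 6 = 31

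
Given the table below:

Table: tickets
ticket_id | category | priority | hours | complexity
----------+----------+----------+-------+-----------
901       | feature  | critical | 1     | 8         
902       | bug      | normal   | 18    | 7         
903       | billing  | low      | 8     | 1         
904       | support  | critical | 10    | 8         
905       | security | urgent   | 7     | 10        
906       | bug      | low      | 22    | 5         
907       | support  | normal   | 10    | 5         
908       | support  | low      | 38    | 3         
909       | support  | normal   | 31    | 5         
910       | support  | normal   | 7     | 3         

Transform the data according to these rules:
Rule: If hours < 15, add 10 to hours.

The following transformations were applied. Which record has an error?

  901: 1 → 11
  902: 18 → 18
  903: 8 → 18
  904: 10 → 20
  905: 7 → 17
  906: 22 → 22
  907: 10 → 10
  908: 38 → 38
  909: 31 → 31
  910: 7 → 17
Record 907 has an error. The correct transformed value should be 20, not 10.

Step 1: Check each record against the rule
Step 2: Record 907 has hours = 10
Step 3: Since 10 < 15, the bonus should have been applied
Step 4: Correct value = 20, but claimed value = 10
Conclusion: Record 907 has the error.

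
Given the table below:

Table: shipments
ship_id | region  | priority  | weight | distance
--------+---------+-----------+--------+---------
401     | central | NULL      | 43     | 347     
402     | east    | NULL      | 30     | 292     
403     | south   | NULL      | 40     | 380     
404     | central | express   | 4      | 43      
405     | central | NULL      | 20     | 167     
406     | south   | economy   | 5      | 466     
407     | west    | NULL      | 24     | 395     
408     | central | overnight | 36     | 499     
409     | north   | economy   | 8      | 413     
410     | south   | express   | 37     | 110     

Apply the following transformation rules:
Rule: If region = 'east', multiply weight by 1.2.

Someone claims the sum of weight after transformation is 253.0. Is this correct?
Yes, the result is correct.

Step 1: Calculate the correct sum after transformation
Step 2: Apply multiplier 1.2 to records where region = 'east'
Step 3: Correct result = 253.0
Step 4: Claimed result = 253.0
Step 5: 253.0 = 253.0 ✓
Conclusion: The claimed result is correct.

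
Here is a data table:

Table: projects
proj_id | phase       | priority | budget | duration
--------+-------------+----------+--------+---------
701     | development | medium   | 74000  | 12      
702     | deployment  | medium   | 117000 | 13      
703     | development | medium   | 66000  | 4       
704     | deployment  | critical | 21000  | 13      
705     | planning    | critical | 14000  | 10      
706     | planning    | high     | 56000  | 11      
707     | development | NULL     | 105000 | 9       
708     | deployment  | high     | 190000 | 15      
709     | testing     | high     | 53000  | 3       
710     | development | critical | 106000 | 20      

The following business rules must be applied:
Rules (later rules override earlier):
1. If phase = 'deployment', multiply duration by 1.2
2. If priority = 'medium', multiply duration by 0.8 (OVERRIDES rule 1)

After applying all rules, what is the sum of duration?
109.8

Step 1: Rule 2 takes priority for records with priority = 'medium'
  - 3 records: 29 × 0.8 = 23.2
Step 2: Rule 1 applies to remaining records with phase = 'deployment'
  - 2 records: 28 × 1.2 = 33.6
Step 3: Other records unchanged: 53
Step 4: Final sum = 23.2 + 33.6 + 53 = 109.8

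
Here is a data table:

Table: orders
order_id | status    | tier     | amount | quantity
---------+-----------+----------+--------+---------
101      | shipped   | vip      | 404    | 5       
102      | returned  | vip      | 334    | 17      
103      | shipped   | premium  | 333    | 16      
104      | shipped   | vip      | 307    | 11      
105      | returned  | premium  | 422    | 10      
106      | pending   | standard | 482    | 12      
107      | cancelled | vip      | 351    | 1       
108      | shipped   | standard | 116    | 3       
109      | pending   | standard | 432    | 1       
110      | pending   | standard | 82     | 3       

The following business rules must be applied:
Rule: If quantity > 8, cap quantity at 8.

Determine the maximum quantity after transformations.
8

Step 1: Original maximum quantity = 17
Step 2: Apply cap at 8
Step 3: 5 records had quantity > 8 and were capped
Step 4: Maximum after transformation = 8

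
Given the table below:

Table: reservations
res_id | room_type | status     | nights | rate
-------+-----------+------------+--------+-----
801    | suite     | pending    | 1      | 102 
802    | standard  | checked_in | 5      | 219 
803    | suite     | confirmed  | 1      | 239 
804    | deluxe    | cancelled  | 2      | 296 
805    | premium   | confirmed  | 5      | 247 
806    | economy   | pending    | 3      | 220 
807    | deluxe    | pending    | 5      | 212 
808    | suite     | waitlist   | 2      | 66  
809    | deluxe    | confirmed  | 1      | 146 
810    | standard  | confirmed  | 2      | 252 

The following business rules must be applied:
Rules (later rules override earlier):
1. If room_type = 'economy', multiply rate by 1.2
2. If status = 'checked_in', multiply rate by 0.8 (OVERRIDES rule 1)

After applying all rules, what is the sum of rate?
1999.2

Step 1: Rule 2 takes priority for records with status = 'checked_in'
  - 1 records: 219 × 0.8 = 175.2
Step 2: Rule 1 applies to remaining records with room_type = 'economy'
  - 1 records: 220 × 1.2 = 264.0
Step 3: Other records unchanged: 1560
Step 4: Final sum = 175.2 + 264.0 + 1560 = 1999.2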